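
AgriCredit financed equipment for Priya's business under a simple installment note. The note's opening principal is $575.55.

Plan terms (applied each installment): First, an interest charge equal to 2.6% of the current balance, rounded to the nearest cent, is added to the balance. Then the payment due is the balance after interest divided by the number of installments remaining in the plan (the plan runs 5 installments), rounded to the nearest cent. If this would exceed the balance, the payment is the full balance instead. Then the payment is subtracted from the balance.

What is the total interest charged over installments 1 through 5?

$46.47

Installment 1: opening $575.55; interest $14.96 → $590.51; payment $118.10; balance $472.41
Installment 2: opening $472.41; interest $12.28 → $484.69; payment $121.17; balance $363.52
Installment 3: opening $363.52; interest $9.45 → $372.97; payment $124.32; balance $248.65
Installment 4: opening $248.65; interest $6.46 → $255.11; payment $127.56; balance $127.55
Installment 5: opening $127.55; interest $3.32 → $130.87; payment $130.87; balance $0.00
Total interest: $14.96 + $12.28 + $9.45 + $6.46 + $3.32 = $46.47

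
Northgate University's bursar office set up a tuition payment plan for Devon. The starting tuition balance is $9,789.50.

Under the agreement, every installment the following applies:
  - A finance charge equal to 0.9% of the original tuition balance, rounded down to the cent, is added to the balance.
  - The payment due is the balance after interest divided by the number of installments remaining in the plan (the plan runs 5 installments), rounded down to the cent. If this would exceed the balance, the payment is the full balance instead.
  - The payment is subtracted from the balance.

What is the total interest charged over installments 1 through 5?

# | Opening | Interest | Payment | End bal
1 | $9,789.50 | $88.10 | $1,975.52 | $7,902.08
2 | $7,902.08 | $88.10 | $1,997.54 | $5,992.64
3 | $5,992.64 | $88.10 | $2,026.91 | $4,053.83
4 | $4,053.83 | $88.10 | $2,070.96 | $2,070.97
5 | $2,070.97 | $88.10 | $2,159.07 | $0.00
Total interest: $88.10 + $88.10 + $88.10 + $88.10 + $88.10 = $440.50

$440.50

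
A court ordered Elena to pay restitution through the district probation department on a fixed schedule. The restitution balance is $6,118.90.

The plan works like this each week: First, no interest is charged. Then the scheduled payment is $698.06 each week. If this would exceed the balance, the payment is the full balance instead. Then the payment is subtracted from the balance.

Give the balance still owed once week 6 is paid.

# | Opening | Payment | End bal
1 | $6,118.90 | $698.06 | $5,420.84
2 | $5,420.84 | $698.06 | $4,722.78
3 | $4,722.78 | $698.06 | $4,024.72
4 | $4,024.72 | $698.06 | $3,326.66
5 | $3,326.66 | $698.06 | $2,628.60
6 | $2,628.60 | $698.06 | $1,930.54

$1,930.54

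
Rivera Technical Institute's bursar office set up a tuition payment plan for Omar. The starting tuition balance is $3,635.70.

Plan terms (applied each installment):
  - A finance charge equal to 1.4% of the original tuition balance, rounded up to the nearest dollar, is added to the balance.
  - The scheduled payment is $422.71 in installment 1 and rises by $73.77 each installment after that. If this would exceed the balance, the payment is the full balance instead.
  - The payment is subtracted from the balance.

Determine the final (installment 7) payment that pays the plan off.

Installment 1: opening $3,635.70; interest $51.00 → $3,686.70; payment $422.71; balance $3,263.99
Installment 2: opening $3,263.99; interest $51.00 → $3,314.99; payment $496.48; balance $2,818.51
Installment 3: opening $2,818.51; interest $51.00 → $2,869.51; payment $570.25; balance $2,299.26
Installment 4: opening $2,299.26; interest $51.00 → $2,350.26; payment $644.02; balance $1,706.24
Installment 5: opening $1,706.24; interest $51.00 → $1,757.24; payment $717.79; balance $1,039.45
Installment 6: opening $1,039.45; interest $51.00 → $1,090.45; payment $791.56; balance $298.89
Installment 7: opening $298.89; interest $51.00 → $349.89; payment $349.89; balance $0.00

$349.89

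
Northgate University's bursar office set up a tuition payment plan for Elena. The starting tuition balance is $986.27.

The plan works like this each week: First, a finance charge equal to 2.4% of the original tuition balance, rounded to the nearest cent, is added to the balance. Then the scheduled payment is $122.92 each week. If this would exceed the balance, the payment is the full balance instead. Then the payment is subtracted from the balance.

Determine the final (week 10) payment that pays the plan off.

Week 1: $986.27 +$23.67 interest = $1,009.94; pay $122.92 → $887.02
Week 2: $887.02 +$23.67 interest = $910.69; pay $122.92 → $787.77
Week 3: $787.77 +$23.67 interest = $811.44; pay $122.92 → $688.52
Week 4: $688.52 +$23.67 interest = $712.19; pay $122.92 → $589.27
Week 5: $589.27 +$23.67 interest = $612.94; pay $122.92 → $490.02
Week 6: $490.02 +$23.67 interest = $513.69; pay $122.92 → $390.77
Week 7: $390.77 +$23.67 interest = $414.44; pay $122.92 → $291.52
Week 8: $291.52 +$23.67 interest = $315.19; pay $122.92 → $192.27
Week 9: $192.27 +$23.67 interest = $215.94; pay $122.92 → $93.02
Week 10: $93.02 +$23.67 interest = $116.69; pay $116.69 → $0.00

$116.69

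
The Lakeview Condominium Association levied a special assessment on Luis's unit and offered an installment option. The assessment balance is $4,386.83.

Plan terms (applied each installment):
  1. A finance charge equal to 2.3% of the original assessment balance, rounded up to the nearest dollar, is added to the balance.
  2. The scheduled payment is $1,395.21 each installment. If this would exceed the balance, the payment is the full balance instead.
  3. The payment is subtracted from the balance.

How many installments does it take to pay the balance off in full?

# | Opening | Interest | Payment | End bal
1 | $4,386.83 | $101.00 | $1,395.21 | $3,092.62
2 | $3,092.62 | $101.00 | $1,395.21 | $1,798.41
3 | $1,798.41 | $101.00 | $1,395.21 | $504.20
4 | $504.20 | $101.00 | $605.20 | $0.00
Balance reaches $0.00 in installment 4.

4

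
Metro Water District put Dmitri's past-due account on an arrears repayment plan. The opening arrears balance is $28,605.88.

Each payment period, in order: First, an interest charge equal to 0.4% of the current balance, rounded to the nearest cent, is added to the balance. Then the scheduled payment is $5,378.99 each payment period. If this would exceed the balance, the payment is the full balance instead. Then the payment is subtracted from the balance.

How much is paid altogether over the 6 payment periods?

$28,974.86

# | Opening | Interest | Payment | End bal
1 | $28,605.88 | $114.42 | $5,378.99 | $23,341.31
2 | $23,341.31 | $93.37 | $5,378.99 | $18,055.69
3 | $18,055.69 | $72.22 | $5,378.99 | $12,748.92
4 | $12,748.92 | $51.00 | $5,378.99 | $7,420.93
5 | $7,420.93 | $29.68 | $5,378.99 | $2,071.62
6 | $2,071.62 | $8.29 | $2,079.91 | $0.00
Total paid: $28,974.86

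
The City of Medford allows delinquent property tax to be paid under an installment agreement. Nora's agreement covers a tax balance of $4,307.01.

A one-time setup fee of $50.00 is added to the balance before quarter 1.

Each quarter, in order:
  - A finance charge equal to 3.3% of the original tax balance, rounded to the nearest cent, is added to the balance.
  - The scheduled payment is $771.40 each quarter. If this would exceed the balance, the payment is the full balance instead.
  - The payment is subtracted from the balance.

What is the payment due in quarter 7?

$723.52

Quarter 1: $4,357.01 +$142.13 interest = $4,499.14; pay $771.40 → $3,727.74
Quarter 2: $3,727.74 +$142.13 interest = $3,869.87; pay $771.40 → $3,098.47
Quarter 3: $3,098.47 +$142.13 interest = $3,240.60; pay $771.40 → $2,469.20
Quarter 4: $2,469.20 +$142.13 interest = $2,611.33; pay $771.40 → $1,839.93
Quarter 5: $1,839.93 +$142.13 interest = $1,982.06; pay $771.40 → $1,210.66
Quarter 6: $1,210.66 +$142.13 interest = $1,352.79; pay $771.40 → $581.39
Quarter 7: $581.39 +$142.13 interest = $723.52; pay $723.52 → $0.00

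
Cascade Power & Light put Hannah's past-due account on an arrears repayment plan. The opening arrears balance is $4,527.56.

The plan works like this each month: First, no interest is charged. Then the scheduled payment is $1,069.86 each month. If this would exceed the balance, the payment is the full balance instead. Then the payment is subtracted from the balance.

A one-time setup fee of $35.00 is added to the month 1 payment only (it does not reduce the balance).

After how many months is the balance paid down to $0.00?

5

# | Opening | Payment | Fee | End bal
1 | $4,527.56 | $1,069.86 | $35.00 | $3,457.70
2 | $3,457.70 | $1,069.86 | — | $2,387.84
3 | $2,387.84 | $1,069.86 | — | $1,317.98
4 | $1,317.98 | $1,069.86 | — | $248.12
5 | $248.12 | $248.12 | — | $0.00
Balance reaches $0.00 in month 5.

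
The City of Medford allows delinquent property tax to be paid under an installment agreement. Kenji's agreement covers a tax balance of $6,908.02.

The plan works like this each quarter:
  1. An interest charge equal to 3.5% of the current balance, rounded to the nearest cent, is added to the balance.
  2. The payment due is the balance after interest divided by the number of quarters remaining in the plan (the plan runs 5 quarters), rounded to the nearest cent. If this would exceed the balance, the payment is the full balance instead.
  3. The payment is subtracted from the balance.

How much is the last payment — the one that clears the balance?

Quarter 1: opening $6,908.02; interest $241.78 → $7,149.80; payment $1,429.96; balance $5,719.84
Quarter 2: opening $5,719.84; interest $200.19 → $5,920.03; payment $1,480.01; balance $4,440.02
Quarter 3: opening $4,440.02; interest $155.40 → $4,595.42; payment $1,531.81; balance $3,063.61
Quarter 4: opening $3,063.61; interest $107.23 → $3,170.84; payment $1,585.42; balance $1,585.42
Quarter 5: opening $1,585.42; interest $55.49 → $1,640.91; payment $1,640.91; balance $0.00

$1,640.91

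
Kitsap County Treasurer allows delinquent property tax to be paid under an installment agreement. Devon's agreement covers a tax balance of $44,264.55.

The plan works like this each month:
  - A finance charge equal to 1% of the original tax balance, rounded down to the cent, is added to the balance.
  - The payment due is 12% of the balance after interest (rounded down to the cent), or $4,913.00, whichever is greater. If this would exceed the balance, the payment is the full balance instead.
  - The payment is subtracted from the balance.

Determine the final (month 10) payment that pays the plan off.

$4,022.09

Month 1: $44,264.55 +$442.64 interest = $44,707.19; pay $5,364.86 → $39,342.33
Month 2: $39,342.33 +$442.64 interest = $39,784.97; pay $4,913.00 → $34,871.97
Month 3: $34,871.97 +$442.64 interest = $35,314.61; pay $4,913.00 → $30,401.61
Month 4: $30,401.61 +$442.64 interest = $30,844.25; pay $4,913.00 → $25,931.25
Month 5: $25,931.25 +$442.64 interest = $26,373.89; pay $4,913.00 → $21,460.89
Month 6: $21,460.89 +$442.64 interest = $21,903.53; pay $4,913.00 → $16,990.53
Month 7: $16,990.53 +$442.64 interest = $17,433.17; pay $4,913.00 → $12,520.17
Month 8: $12,520.17 +$442.64 interest = $12,962.81; pay $4,913.00 → $8,049.81
Month 9: $8,049.81 +$442.64 interest = $8,492.45; pay $4,913.00 → $3,579.45
Month 10: $3,579.45 +$442.64 interest = $4,022.09; pay $4,022.09 → $0.00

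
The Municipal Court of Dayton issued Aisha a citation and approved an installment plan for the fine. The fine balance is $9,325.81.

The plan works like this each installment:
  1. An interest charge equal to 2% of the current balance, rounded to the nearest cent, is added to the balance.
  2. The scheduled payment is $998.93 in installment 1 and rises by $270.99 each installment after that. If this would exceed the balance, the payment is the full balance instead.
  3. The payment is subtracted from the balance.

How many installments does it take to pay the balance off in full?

7

Installment 1: $9,325.81 +$186.52 interest = $9,512.33; pay $998.93 → $8,513.40
Installment 2: $8,513.40 +$170.27 interest = $8,683.67; pay $1,269.92 → $7,413.75
Installment 3: $7,413.75 +$148.28 interest = $7,562.03; pay $1,540.91 → $6,021.12
Installment 4: $6,021.12 +$120.42 interest = $6,141.54; pay $1,811.90 → $4,329.64
Installment 5: $4,329.64 +$86.59 interest = $4,416.23; pay $2,082.89 → $2,333.34
Installment 6: $2,333.34 +$46.67 interest = $2,380.01; pay $2,353.88 → $26.13
Installment 7: $26.13 +$0.52 interest = $26.65; pay $26.65 → $0.00
Balance reaches $0.00 in installment 7.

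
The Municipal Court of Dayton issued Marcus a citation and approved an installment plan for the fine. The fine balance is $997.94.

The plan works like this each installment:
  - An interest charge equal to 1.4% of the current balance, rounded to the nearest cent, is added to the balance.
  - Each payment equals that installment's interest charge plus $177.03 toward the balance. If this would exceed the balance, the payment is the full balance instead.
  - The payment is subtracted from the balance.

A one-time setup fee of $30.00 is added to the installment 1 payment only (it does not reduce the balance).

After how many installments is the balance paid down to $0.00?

6

Installment 1: $997.94 +$13.97 interest = $1,011.91; pay $191.00 (+ $30.00 fee) → $820.91
Installment 2: $820.91 +$11.49 interest = $832.40; pay $188.52 → $643.88
Installment 3: $643.88 +$9.01 interest = $652.89; pay $186.04 → $466.85
Installment 4: $466.85 +$6.54 interest = $473.39; pay $183.57 → $289.82
Installment 5: $289.82 +$4.06 interest = $293.88; pay $181.09 → $112.79
Installment 6: $112.79 +$1.58 interest = $114.37; pay $114.37 → $0.00
Balance reaches $0.00 in installment 6.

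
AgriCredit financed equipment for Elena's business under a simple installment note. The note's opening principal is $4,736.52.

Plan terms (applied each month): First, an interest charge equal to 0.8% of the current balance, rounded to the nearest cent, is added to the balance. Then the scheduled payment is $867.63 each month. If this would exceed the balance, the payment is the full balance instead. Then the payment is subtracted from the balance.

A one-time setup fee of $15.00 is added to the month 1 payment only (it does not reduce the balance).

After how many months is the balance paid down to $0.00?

# | Opening | Interest | Payment | Fee | End bal
1 | $4,736.52 | $37.89 | $867.63 | $15.00 | $3,906.78
2 | $3,906.78 | $31.25 | $867.63 | — | $3,070.40
3 | $3,070.40 | $24.56 | $867.63 | — | $2,227.33
4 | $2,227.33 | $17.82 | $867.63 | — | $1,377.52
5 | $1,377.52 | $11.02 | $867.63 | — | $520.91
6 | $520.91 | $4.17 | $525.08 | — | $0.00
Balance reaches $0.00 in month 6.

6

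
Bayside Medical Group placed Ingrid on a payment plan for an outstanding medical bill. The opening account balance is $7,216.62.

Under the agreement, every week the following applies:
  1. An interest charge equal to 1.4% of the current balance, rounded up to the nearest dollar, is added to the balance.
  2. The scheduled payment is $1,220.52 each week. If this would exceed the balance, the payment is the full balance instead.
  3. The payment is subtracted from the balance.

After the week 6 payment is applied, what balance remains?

$264.50

Week 1: opening $7,216.62; interest $102.00 → $7,318.62; payment $1,220.52; balance $6,098.10
Week 2: opening $6,098.10; interest $86.00 → $6,184.10; payment $1,220.52; balance $4,963.58
Week 3: opening $4,963.58; interest $70.00 → $5,033.58; payment $1,220.52; balance $3,813.06
Week 4: opening $3,813.06; interest $54.00 → $3,867.06; payment $1,220.52; balance $2,646.54
Week 5: opening $2,646.54; interest $38.00 → $2,684.54; payment $1,220.52; balance $1,464.02
Week 6: opening $1,464.02; interest $21.00 → $1,485.02; payment $1,220.52; balance $264.50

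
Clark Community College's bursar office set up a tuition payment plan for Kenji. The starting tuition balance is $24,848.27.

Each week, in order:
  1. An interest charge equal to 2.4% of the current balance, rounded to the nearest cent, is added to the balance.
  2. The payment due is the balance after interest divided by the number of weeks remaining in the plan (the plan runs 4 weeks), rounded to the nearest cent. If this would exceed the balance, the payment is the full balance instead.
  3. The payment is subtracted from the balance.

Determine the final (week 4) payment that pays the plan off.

Week 1: opening $24,848.27; interest $596.36 → $25,444.63; payment $6,361.16; balance $19,083.47
Week 2: opening $19,083.47; interest $458.00 → $19,541.47; payment $6,513.82; balance $13,027.65
Week 3: opening $13,027.65; interest $312.66 → $13,340.31; payment $6,670.16; balance $6,670.15
Week 4: opening $6,670.15; interest $160.08 → $6,830.23; payment $6,830.23; balance $0.00

$6,830.23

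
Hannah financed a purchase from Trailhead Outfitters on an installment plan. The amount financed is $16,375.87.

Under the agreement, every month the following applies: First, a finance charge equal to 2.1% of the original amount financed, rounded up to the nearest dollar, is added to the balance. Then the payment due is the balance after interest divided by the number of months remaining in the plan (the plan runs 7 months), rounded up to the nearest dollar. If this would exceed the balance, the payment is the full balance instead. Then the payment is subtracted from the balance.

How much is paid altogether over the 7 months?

Month 1: $16,375.87 +$344.00 interest = $16,719.87; pay $2,389.00 → $14,330.87
Month 2: $14,330.87 +$344.00 interest = $14,674.87; pay $2,446.00 → $12,228.87
Month 3: $12,228.87 +$344.00 interest = $12,572.87; pay $2,515.00 → $10,057.87
Month 4: $10,057.87 +$344.00 interest = $10,401.87; pay $2,601.00 → $7,800.87
Month 5: $7,800.87 +$344.00 interest = $8,144.87; pay $2,715.00 → $5,429.87
Month 6: $5,429.87 +$344.00 interest = $5,773.87; pay $2,887.00 → $2,886.87
Month 7: $2,886.87 +$344.00 interest = $3,230.87; pay $3,230.87 → $0.00
Total paid: $18,783.87

$18,783.87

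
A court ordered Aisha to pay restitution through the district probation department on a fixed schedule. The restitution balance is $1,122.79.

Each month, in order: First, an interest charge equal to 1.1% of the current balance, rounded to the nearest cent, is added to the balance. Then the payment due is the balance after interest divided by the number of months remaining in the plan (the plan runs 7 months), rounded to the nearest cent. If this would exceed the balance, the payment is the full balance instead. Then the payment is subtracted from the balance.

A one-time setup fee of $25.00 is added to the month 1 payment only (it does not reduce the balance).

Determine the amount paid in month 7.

Month 1: opening $1,122.79; interest $12.35 → $1,135.14; payment $162.16 (+ $25.00 fee); balance $972.98
Month 2: opening $972.98; interest $10.70 → $983.68; payment $163.95; balance $819.73
Month 3: opening $819.73; interest $9.02 → $828.75; payment $165.75; balance $663.00
Month 4: opening $663.00; interest $7.29 → $670.29; payment $167.57; balance $502.72
Month 5: opening $502.72; interest $5.53 → $508.25; payment $169.42; balance $338.83
Month 6: opening $338.83; interest $3.73 → $342.56; payment $171.28; balance $171.28
Month 7: opening $171.28; interest $1.88 → $173.16; payment $173.16; balance $0.00

$173.16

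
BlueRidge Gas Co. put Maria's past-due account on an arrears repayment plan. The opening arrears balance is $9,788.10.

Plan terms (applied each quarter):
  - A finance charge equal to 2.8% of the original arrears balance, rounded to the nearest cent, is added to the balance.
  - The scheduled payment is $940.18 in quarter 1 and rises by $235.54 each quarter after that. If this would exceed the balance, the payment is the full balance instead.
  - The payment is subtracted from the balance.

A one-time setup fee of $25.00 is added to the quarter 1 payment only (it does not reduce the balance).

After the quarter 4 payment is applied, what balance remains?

Quarter 1: $9,788.10 +$274.07 interest = $10,062.17; pay $940.18 (+ $25.00 fee) → $9,121.99
Quarter 2: $9,121.99 +$274.07 interest = $9,396.06; pay $1,175.72 → $8,220.34
Quarter 3: $8,220.34 +$274.07 interest = $8,494.41; pay $1,411.26 → $7,083.15
Quarter 4: $7,083.15 +$274.07 interest = $7,357.22; pay $1,646.80 → $5,710.42

$5,710.42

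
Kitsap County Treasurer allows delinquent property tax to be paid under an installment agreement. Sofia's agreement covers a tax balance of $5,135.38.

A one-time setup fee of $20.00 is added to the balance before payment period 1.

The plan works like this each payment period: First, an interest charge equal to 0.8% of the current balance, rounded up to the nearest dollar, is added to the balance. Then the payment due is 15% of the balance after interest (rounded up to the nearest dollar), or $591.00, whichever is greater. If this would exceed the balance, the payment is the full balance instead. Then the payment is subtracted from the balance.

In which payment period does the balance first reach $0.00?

9

Payment period 1: opening $5,155.38; interest $42.00 → $5,197.38; payment $780.00; balance $4,417.38
Payment period 2: opening $4,417.38; interest $36.00 → $4,453.38; payment $669.00; balance $3,784.38
Payment period 3: opening $3,784.38; interest $31.00 → $3,815.38; payment $591.00; balance $3,224.38
Payment period 4: opening $3,224.38; interest $26.00 → $3,250.38; payment $591.00; balance $2,659.38
Payment period 5: opening $2,659.38; interest $22.00 → $2,681.38; payment $591.00; balance $2,090.38
Payment period 6: opening $2,090.38; interest $17.00 → $2,107.38; payment $591.00; balance $1,516.38
Payment period 7: opening $1,516.38; interest $13.00 → $1,529.38; payment $591.00; balance $938.38
Payment period 8: opening $938.38; interest $8.00 → $946.38; payment $591.00; balance $355.38
Payment period 9: opening $355.38; interest $3.00 → $358.38; payment $358.38; balance $0.00
Balance reaches $0.00 in payment period 9.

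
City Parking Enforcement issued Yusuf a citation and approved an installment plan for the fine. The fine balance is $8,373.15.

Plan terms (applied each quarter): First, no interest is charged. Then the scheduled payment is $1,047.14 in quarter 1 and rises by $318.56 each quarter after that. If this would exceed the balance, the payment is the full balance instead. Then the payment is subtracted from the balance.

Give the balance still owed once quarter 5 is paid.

Quarter 1: $8,373.15 − $1,047.14 → $7,326.01
Quarter 2: $7,326.01 − $1,365.70 → $5,960.31
Quarter 3: $5,960.31 − $1,684.26 → $4,276.05
Quarter 4: $4,276.05 − $2,002.82 → $2,273.23
Quarter 5: $2,273.23 − $2,273.23 → $0.00

$0.00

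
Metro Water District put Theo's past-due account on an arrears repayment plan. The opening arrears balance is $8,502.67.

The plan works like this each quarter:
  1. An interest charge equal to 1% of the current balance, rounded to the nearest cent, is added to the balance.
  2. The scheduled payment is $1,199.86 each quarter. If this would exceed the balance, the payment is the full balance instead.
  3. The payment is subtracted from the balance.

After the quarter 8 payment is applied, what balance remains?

$0.00

Quarter 1: $8,502.67 +$85.03 interest = $8,587.70; pay $1,199.86 → $7,387.84
Quarter 2: $7,387.84 +$73.88 interest = $7,461.72; pay $1,199.86 → $6,261.86
Quarter 3: $6,261.86 +$62.62 interest = $6,324.48; pay $1,199.86 → $5,124.62
Quarter 4: $5,124.62 +$51.25 interest = $5,175.87; pay $1,199.86 → $3,976.01
Quarter 5: $3,976.01 +$39.76 interest = $4,015.77; pay $1,199.86 → $2,815.91
Quarter 6: $2,815.91 +$28.16 interest = $2,844.07; pay $1,199.86 → $1,644.21
Quarter 7: $1,644.21 +$16.44 interest = $1,660.65; pay $1,199.86 → $460.79
Quarter 8: $460.79 +$4.61 interest = $465.40; pay $465.40 → $0.00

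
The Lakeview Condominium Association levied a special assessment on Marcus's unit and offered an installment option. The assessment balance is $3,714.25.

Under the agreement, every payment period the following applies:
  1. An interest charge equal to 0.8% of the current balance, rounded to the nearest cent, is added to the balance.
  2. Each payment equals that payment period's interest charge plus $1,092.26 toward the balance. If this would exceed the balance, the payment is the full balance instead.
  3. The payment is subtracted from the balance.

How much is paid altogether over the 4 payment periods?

$3,780.68

# | Opening | Interest | Payment | End bal
1 | $3,714.25 | $29.71 | $1,121.97 | $2,621.99
2 | $2,621.99 | $20.98 | $1,113.24 | $1,529.73
3 | $1,529.73 | $12.24 | $1,104.50 | $437.47
4 | $437.47 | $3.50 | $440.97 | $0.00
Total paid: $3,780.68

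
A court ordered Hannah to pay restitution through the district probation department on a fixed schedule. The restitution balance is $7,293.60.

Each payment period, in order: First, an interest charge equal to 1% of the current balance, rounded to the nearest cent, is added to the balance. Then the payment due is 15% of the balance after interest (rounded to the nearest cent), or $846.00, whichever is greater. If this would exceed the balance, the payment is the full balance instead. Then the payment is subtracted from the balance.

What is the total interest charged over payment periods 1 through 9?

Payment period 1: $7,293.60 +$72.94 interest = $7,366.54; pay $1,104.98 → $6,261.56
Payment period 2: $6,261.56 +$62.62 interest = $6,324.18; pay $948.63 → $5,375.55
Payment period 3: $5,375.55 +$53.76 interest = $5,429.31; pay $846.00 → $4,583.31
Payment period 4: $4,583.31 +$45.83 interest = $4,629.14; pay $846.00 → $3,783.14
Payment period 5: $3,783.14 +$37.83 interest = $3,820.97; pay $846.00 → $2,974.97
Payment period 6: $2,974.97 +$29.75 interest = $3,004.72; pay $846.00 → $2,158.72
Payment period 7: $2,158.72 +$21.59 interest = $2,180.31; pay $846.00 → $1,334.31
Payment period 8: $1,334.31 +$13.34 interest = $1,347.65; pay $846.00 → $501.65
Payment period 9: $501.65 +$5.02 interest = $506.67; pay $506.67 → $0.00
Total interest: $72.94 + $62.62 + $53.76 + $45.83 + $37.83 + $29.75 + $21.59 + $13.34 + $5.02 = $342.68

$342.68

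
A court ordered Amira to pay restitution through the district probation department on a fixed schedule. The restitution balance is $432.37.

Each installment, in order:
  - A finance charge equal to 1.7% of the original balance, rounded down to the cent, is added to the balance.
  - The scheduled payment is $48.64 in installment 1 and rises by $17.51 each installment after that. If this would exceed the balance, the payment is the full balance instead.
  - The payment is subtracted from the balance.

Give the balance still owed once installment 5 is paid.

$50.82

# | Opening | Interest | Payment | End bal
1 | $432.37 | $7.35 | $48.64 | $391.08
2 | $391.08 | $7.35 | $66.15 | $332.28
3 | $332.28 | $7.35 | $83.66 | $255.97
4 | $255.97 | $7.35 | $101.17 | $162.15
5 | $162.15 | $7.35 | $118.68 | $50.82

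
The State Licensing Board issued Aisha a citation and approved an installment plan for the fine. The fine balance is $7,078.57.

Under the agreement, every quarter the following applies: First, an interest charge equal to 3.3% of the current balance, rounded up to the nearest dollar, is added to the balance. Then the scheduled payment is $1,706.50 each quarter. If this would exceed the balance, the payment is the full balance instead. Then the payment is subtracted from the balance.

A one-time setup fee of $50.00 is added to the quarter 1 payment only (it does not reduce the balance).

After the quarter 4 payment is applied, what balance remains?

Quarter 1: opening $7,078.57; interest $234.00 → $7,312.57; payment $1,706.50 (+ $50.00 fee); balance $5,606.07
Quarter 2: opening $5,606.07; interest $186.00 → $5,792.07; payment $1,706.50; balance $4,085.57
Quarter 3: opening $4,085.57; interest $135.00 → $4,220.57; payment $1,706.50; balance $2,514.07
Quarter 4: opening $2,514.07; interest $83.00 → $2,597.07; payment $1,706.50; balance $890.57

$890.57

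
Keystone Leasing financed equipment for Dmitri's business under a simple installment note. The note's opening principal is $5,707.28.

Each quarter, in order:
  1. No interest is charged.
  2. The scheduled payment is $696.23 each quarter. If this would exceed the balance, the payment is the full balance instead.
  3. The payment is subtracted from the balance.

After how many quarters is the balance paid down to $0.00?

9

Quarter 1: opening $5,707.28; payment $696.23; balance $5,011.05
Quarter 2: opening $5,011.05; payment $696.23; balance $4,314.82
Quarter 3: opening $4,314.82; payment $696.23; balance $3,618.59
Quarter 4: opening $3,618.59; payment $696.23; balance $2,922.36
Quarter 5: opening $2,922.36; payment $696.23; balance $2,226.13
Quarter 6: opening $2,226.13; payment $696.23; balance $1,529.90
Quarter 7: opening $1,529.90; payment $696.23; balance $833.67
Quarter 8: opening $833.67; payment $696.23; balance $137.44
Quarter 9: opening $137.44; payment $137.44; balance $0.00
Balance reaches $0.00 in quarter 9.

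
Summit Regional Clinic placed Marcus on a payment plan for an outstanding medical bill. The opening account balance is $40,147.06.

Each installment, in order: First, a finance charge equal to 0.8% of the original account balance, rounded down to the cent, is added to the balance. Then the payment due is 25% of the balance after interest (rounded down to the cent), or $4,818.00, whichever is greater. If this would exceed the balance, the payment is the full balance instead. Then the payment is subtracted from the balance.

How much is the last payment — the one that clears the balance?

Installment 1: $40,147.06 +$321.17 interest = $40,468.23; pay $10,117.05 → $30,351.18
Installment 2: $30,351.18 +$321.17 interest = $30,672.35; pay $7,668.08 → $23,004.27
Installment 3: $23,004.27 +$321.17 interest = $23,325.44; pay $5,831.36 → $17,494.08
Installment 4: $17,494.08 +$321.17 interest = $17,815.25; pay $4,818.00 → $12,997.25
Installment 5: $12,997.25 +$321.17 interest = $13,318.42; pay $4,818.00 → $8,500.42
Installment 6: $8,500.42 +$321.17 interest = $8,821.59; pay $4,818.00 → $4,003.59
Installment 7: $4,003.59 +$321.17 interest = $4,324.76; pay $4,324.76 → $0.00

$4,324.76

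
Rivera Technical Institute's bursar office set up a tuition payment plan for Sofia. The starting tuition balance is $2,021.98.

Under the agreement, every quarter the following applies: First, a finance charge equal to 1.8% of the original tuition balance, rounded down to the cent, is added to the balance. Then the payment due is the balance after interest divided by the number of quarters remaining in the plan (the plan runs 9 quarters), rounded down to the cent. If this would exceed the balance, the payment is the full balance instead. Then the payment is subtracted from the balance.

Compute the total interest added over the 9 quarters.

Quarter 1: opening $2,021.98; interest $36.39 → $2,058.37; payment $228.70; balance $1,829.67
Quarter 2: opening $1,829.67; interest $36.39 → $1,866.06; payment $233.25; balance $1,632.81
Quarter 3: opening $1,632.81; interest $36.39 → $1,669.20; payment $238.45; balance $1,430.75
Quarter 4: opening $1,430.75; interest $36.39 → $1,467.14; payment $244.52; balance $1,222.62
Quarter 5: opening $1,222.62; interest $36.39 → $1,259.01; payment $251.80; balance $1,007.21
Quarter 6: opening $1,007.21; interest $36.39 → $1,043.60; payment $260.90; balance $782.70
Quarter 7: opening $782.70; interest $36.39 → $819.09; payment $273.03; balance $546.06
Quarter 8: opening $546.06; interest $36.39 → $582.45; payment $291.22; balance $291.23
Quarter 9: opening $291.23; interest $36.39 → $327.62; payment $327.62; balance $0.00
Total interest: $36.39 + $36.39 + $36.39 + $36.39 + $36.39 + $36.39 + $36.39 + $36.39 + $36.39 = $327.51

$327.51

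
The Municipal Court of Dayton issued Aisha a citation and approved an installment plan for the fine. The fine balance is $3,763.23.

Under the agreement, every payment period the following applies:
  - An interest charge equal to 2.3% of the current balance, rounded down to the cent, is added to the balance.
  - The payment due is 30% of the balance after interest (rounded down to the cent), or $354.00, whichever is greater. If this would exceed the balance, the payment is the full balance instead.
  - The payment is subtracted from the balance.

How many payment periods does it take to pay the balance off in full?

# | Opening | Interest | Payment | End bal
1 | $3,763.23 | $86.55 | $1,154.93 | $2,694.85
2 | $2,694.85 | $61.98 | $827.04 | $1,929.79
3 | $1,929.79 | $44.38 | $592.25 | $1,381.92
4 | $1,381.92 | $31.78 | $424.11 | $989.59
5 | $989.59 | $22.76 | $354.00 | $658.35
6 | $658.35 | $15.14 | $354.00 | $319.49
7 | $319.49 | $7.34 | $326.83 | $0.00
Balance reaches $0.00 in payment period 7.

7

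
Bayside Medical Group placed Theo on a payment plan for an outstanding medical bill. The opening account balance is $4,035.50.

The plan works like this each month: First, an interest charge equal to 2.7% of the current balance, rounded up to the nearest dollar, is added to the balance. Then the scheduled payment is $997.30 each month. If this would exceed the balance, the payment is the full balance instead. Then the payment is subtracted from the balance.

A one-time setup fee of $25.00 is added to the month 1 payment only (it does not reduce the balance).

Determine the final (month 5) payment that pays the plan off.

Month 1: $4,035.50 +$109.00 interest = $4,144.50; pay $997.30 (+ $25.00 fee) → $3,147.20
Month 2: $3,147.20 +$85.00 interest = $3,232.20; pay $997.30 → $2,234.90
Month 3: $2,234.90 +$61.00 interest = $2,295.90; pay $997.30 → $1,298.60
Month 4: $1,298.60 +$36.00 interest = $1,334.60; pay $997.30 → $337.30
Month 5: $337.30 +$10.00 interest = $347.30; pay $347.30 → $0.00

$347.30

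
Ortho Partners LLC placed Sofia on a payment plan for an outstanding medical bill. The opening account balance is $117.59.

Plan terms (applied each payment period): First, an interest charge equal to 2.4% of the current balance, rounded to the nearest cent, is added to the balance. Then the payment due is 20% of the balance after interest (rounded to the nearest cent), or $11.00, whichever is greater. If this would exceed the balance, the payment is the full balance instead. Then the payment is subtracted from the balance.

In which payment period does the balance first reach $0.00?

# | Opening | Interest | Payment | End bal
1 | $117.59 | $2.82 | $24.08 | $96.33
2 | $96.33 | $2.31 | $19.73 | $78.91
3 | $78.91 | $1.89 | $16.16 | $64.64
4 | $64.64 | $1.55 | $13.24 | $52.95
5 | $52.95 | $1.27 | $11.00 | $43.22
6 | $43.22 | $1.04 | $11.00 | $33.26
7 | $33.26 | $0.80 | $11.00 | $23.06
8 | $23.06 | $0.55 | $11.00 | $12.61
9 | $12.61 | $0.30 | $11.00 | $1.91
10 | $1.91 | $0.05 | $1.96 | $0.00
Balance reaches $0.00 in payment period 10.

10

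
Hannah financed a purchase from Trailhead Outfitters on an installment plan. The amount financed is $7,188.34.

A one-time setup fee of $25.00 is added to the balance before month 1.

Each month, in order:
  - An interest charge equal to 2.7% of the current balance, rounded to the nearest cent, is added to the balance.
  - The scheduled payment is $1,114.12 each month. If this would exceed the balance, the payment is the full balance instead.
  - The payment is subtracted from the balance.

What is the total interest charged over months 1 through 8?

Month 1: opening $7,213.34; interest $194.76 → $7,408.10; payment $1,114.12; balance $6,293.98
Month 2: opening $6,293.98; interest $169.94 → $6,463.92; payment $1,114.12; balance $5,349.80
Month 3: opening $5,349.80; interest $144.44 → $5,494.24; payment $1,114.12; balance $4,380.12
Month 4: opening $4,380.12; interest $118.26 → $4,498.38; payment $1,114.12; balance $3,384.26
Month 5: opening $3,384.26; interest $91.38 → $3,475.64; payment $1,114.12; balance $2,361.52
Month 6: opening $2,361.52; interest $63.76 → $2,425.28; payment $1,114.12; balance $1,311.16
Month 7: opening $1,311.16; interest $35.40 → $1,346.56; payment $1,114.12; balance $232.44
Month 8: opening $232.44; interest $6.28 → $238.72; payment $238.72; balance $0.00
Total interest: $194.76 + $169.94 + $144.44 + $118.26 + $91.38 + $63.76 + $35.40 + $6.28 = $824.22

$824.22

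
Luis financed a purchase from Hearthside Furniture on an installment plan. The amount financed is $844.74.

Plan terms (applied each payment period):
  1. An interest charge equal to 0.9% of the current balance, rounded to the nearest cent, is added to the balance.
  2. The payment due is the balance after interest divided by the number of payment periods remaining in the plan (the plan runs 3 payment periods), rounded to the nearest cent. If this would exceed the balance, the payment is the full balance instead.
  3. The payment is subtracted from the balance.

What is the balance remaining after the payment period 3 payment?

$0.00

Payment period 1: opening $844.74; interest $7.60 → $852.34; payment $284.11; balance $568.23
Payment period 2: opening $568.23; interest $5.11 → $573.34; payment $286.67; balance $286.67
Payment period 3: opening $286.67; interest $2.58 → $289.25; payment $289.25; balance $0.00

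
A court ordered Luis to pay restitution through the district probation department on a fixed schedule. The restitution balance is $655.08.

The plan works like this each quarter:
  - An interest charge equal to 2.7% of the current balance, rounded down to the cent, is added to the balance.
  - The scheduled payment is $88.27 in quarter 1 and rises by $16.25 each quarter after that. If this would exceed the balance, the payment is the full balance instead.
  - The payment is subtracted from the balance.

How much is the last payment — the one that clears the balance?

$118.73

Quarter 1: $655.08 +$17.68 interest = $672.76; pay $88.27 → $584.49
Quarter 2: $584.49 +$15.78 interest = $600.27; pay $104.52 → $495.75
Quarter 3: $495.75 +$13.38 interest = $509.13; pay $120.77 → $388.36
Quarter 4: $388.36 +$10.48 interest = $398.84; pay $137.02 → $261.82
Quarter 5: $261.82 +$7.06 interest = $268.88; pay $153.27 → $115.61
Quarter 6: $115.61 +$3.12 interest = $118.73; pay $118.73 → $0.00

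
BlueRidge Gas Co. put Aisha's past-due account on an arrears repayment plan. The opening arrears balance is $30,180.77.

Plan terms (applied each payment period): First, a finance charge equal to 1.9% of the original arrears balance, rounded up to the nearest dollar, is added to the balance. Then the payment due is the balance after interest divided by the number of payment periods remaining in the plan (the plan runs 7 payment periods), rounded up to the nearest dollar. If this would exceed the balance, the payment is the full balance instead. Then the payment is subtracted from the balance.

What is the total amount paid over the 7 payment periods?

Payment period 1: opening $30,180.77; interest $574.00 → $30,754.77; payment $4,394.00; balance $26,360.77
Payment period 2: opening $26,360.77; interest $574.00 → $26,934.77; payment $4,490.00; balance $22,444.77
Payment period 3: opening $22,444.77; interest $574.00 → $23,018.77; payment $4,604.00; balance $18,414.77
Payment period 4: opening $18,414.77; interest $574.00 → $18,988.77; payment $4,748.00; balance $14,240.77
Payment period 5: opening $14,240.77; interest $574.00 → $14,814.77; payment $4,939.00; balance $9,875.77
Payment period 6: opening $9,875.77; interest $574.00 → $10,449.77; payment $5,225.00; balance $5,224.77
Payment period 7: opening $5,224.77; interest $574.00 → $5,798.77; payment $5,798.77; balance $0.00
Total paid: $34,198.77

$34,198.77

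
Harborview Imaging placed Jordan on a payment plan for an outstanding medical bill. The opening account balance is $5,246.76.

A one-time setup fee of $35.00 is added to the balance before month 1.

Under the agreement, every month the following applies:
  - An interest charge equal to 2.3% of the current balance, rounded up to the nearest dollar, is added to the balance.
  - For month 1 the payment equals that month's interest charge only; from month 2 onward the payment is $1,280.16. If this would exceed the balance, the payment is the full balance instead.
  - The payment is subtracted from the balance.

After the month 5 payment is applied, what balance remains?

$486.12

Month 1: $5,281.76 +$122.00 interest = $5,403.76; pay $122.00 → $5,281.76
Month 2: $5,281.76 +$122.00 interest = $5,403.76; pay $1,280.16 → $4,123.60
Month 3: $4,123.60 +$95.00 interest = $4,218.60; pay $1,280.16 → $2,938.44
Month 4: $2,938.44 +$68.00 interest = $3,006.44; pay $1,280.16 → $1,726.28
Month 5: $1,726.28 +$40.00 interest = $1,766.28; pay $1,280.16 → $486.12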